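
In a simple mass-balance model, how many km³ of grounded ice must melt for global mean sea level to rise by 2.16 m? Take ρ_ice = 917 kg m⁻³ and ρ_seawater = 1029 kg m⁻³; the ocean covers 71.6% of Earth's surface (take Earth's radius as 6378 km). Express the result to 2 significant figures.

≈ 8.9×10^5 km³

Required water volume = Δh × A = 2.16 m × 3.66×10^14 m² = 7.906×10^14 m³ = 7.906×10^5 km³.
Ice volume = water volume × ρ_w/ρ_ice = 7.906×10^5 × 1029/917 = 8.9×10^5 km³.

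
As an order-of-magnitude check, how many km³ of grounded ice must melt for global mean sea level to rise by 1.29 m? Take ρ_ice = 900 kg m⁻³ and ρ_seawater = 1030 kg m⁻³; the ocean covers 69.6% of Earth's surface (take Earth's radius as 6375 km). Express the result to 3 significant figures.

Required water volume = Δh × A = 1.29 m × 3.55×10^14 m² = 4.585×10^14 m³ = 4.585×10^5 km³.
Ice volume = water volume × ρ_w/ρ_ice = 4.585×10^5 × 1030/900 = 5.25×10^5 km³.

≈ 5.25×10^5 km³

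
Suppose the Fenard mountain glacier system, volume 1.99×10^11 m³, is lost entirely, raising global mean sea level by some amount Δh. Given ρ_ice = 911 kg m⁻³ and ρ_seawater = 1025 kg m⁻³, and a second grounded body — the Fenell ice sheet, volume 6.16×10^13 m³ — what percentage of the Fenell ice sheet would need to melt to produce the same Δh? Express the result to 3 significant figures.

Equal sea-level rise means equal mass of meltwater, i.e. equal mass of ice lost.
Ice mass of Fenard: 1.813×10^14 kg; ice mass of Fenell: 5.612×10^16 kg.
Fraction required = 1.813×10^14 / 5.612×10^16 = 3.23×10^-3 → 0.323 %.

≈ 0.323 %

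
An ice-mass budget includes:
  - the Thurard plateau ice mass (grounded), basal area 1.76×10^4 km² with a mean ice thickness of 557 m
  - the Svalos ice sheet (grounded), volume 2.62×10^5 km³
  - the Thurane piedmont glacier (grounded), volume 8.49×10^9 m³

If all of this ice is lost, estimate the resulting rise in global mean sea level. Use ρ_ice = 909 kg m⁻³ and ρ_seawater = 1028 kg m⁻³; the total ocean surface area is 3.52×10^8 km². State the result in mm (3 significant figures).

Thurard: ice volume = 1.76×10^4 km² × 557 m = 9803 km³; 9803 × (909/1028) = 8668 km³ of water.
Svalos: 2.62×10^5 km³ × (909/1028) = 2.317×10^5 km³ of water.
Thurane: 8.49×10^9 m³ × (909/1028) = 7.507×10^9 m³ of water.
Total added water ≈ 2.403×10^14 m³ over 3.52×10^14 m² → Δh = 0.683 m = 683 mm.

≈ 683 mm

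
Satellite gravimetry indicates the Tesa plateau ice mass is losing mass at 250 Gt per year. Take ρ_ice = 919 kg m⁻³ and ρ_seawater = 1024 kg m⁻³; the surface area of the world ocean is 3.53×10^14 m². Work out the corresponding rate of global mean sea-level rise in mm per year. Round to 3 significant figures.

≈ 0.692 mm/yr

ρ_w = 1024 kg m⁻³. Annual water volume added = 250 Gt / ρ_w = 2.500×10^14 kg / 1024 kg m⁻³ = 2.441×10^11 m³.
Δh per year = 2.441×10^11 / 3.53×10^14 = 6.92×10^-4 m = 0.692 mm.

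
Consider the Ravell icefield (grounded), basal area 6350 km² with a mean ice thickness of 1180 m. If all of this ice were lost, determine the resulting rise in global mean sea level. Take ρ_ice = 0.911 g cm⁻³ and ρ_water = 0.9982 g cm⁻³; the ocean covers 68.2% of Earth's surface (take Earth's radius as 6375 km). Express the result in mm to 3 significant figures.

Ravell: ice volume = 6350 km² × 1180 m = 7493 km³; 7493 × (911/998.2) = 6838 km³ of water.
Spread over 3.48×10^14 m² of ocean, Δh = 6.838×10^12 / 3.48×10^14 = 0.0196 m = 19.6 mm.

≈ 19.6 mm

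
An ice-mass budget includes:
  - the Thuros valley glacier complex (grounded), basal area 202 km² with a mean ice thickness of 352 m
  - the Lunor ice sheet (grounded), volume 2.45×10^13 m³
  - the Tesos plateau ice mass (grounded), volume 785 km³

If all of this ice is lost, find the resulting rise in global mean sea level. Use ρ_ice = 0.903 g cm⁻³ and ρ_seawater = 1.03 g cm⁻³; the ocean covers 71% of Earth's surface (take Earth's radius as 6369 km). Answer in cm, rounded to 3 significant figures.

≈ 6.14 cm

Thuros: ice volume = 202 km² × 352 m = 71.10 km³; 71.10 × (903/1030) = 62.34 km³ of water.
Lunor: 2.45×10^13 m³ × (903/1030) = 2.148×10^13 m³ of water.
Tesos: 785 km³ × (903/1030) = 688.2 km³ of water.
Total added water ≈ 2.223×10^13 m³ over 3.62×10^14 m² → Δh = 0.0614 m = 6.14 cm.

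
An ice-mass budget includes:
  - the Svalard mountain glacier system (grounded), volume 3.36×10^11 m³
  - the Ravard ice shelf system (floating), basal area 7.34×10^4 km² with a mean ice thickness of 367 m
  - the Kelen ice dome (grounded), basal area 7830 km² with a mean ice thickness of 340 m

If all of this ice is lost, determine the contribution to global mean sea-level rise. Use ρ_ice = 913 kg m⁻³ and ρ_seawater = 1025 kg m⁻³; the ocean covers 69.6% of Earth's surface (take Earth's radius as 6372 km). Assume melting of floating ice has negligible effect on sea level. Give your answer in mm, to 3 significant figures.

Svalard: 3.36×10^11 m³ × (913/1025) = 2.993×10^11 m³ of water.
The Ravard ice shelf system is floating and already displaces its own weight of water, so its melt adds essentially nothing to sea level.
Kelen: ice volume = 7830 km² × 340 m = 2662 km³; 2662 × (913/1025) = 2371 km³ of water.
Total added water ≈ 2.671×10^12 m³ over 3.55×10^14 m² → Δh = 7.52×10^-3 m = 7.52 mm.

≈ 7.52 mm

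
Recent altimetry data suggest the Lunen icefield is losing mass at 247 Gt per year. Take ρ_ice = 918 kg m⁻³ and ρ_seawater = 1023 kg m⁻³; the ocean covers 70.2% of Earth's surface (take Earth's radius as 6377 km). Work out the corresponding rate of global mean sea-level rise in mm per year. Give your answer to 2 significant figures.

≈ 0.67 mm/yr

ρ_w = 1023 kg m⁻³. Annual water volume added = 247 Gt / ρ_w = 2.470×10^14 kg / 1023 kg m⁻³ = 2.414×10^11 m³.
Δh per year = 2.414×10^11 / 3.59×10^14 = 6.73×10^-4 m = 0.67 mm.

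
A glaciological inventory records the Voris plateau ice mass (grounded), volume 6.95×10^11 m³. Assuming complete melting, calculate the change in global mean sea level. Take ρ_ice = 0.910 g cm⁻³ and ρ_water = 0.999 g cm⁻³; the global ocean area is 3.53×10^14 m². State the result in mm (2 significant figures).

≈ 1.8 mm

Voris: 6.95×10^11 m³ × (910/999) = 6.331×10^11 m³ of water.
Spread over 3.53×10^14 m² of ocean, Δh = 6.331×10^11 / 3.53×10^14 = 1.79×10^-3 m = 1.8 mm.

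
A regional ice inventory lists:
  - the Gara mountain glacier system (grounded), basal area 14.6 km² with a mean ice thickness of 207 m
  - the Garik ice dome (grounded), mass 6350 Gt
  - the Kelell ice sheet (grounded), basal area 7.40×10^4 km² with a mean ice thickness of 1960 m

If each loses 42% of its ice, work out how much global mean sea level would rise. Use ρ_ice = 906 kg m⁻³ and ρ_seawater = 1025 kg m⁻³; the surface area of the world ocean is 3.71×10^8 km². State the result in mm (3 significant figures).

≈ 152 mm

Gara: ice volume = 14.6 km² × 207 m = 3.022 km³; 0.42 × 3.022 × (906/1025) = 1.122 km³ of water.
Garik: 0.42 × 6350 Gt = 2.667×10^15 kg; dividing by ρ_w = 1025 kg m⁻³ gives 2.602×10^12 m³ of water.
Kelell: ice volume = 7.40×10^4 km² × 1960 m = 1.450×10^5 km³; 0.42 × 1.450×10^5 × (906/1025) = 5.384×10^4 km³ of water.
Total added water ≈ 5.645×10^13 m³ over 3.71×10^14 m² → Δh = 0.152 m = 152 mm.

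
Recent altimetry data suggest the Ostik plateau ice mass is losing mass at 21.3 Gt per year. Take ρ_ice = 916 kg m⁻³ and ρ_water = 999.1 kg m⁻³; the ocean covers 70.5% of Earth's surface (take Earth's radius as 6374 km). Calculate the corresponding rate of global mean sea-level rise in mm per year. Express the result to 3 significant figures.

≈ 0.0592 mm/yr

ρ_w = 999.1 kg m⁻³. Annual water volume added = 21.3 Gt / ρ_w = 2.130×10^13 kg / 999.1 kg m⁻³ = 2.132×10^10 m³.
Δh per year = 2.132×10^10 / 3.60×10^14 = 5.92×10^-5 m = 0.0592 mm.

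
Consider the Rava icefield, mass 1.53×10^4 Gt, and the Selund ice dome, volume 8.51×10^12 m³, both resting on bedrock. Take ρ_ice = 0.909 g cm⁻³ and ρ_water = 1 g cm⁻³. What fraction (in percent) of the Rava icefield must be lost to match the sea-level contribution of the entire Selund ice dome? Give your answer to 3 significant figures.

≈ 50.6 %

Equal sea-level rise means equal mass of meltwater, i.e. equal mass of ice lost.
Ice mass of Selund: 7.736×10^15 kg; ice mass of Rava: 1.530×10^16 kg.
Fraction required = 7.736×10^15 / 1.530×10^16 = 0.506 → 50.6 %.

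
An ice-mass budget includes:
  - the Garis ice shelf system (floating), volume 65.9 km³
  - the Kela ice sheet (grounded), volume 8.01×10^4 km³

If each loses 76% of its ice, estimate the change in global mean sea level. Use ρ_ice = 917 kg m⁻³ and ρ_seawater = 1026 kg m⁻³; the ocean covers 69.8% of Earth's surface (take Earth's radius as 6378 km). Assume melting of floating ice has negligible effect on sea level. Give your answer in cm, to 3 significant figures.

The Garis ice shelf system is floating and already displaces its own weight of water, so its melt adds essentially nothing to sea level.
Kela: 0.76 × 8.01×10^4 km³ × (917/1026) = 5.441×10^4 km³ of water.
Total added water ≈ 5.441×10^13 m³ over 3.57×10^14 m² → Δh = 0.152 m = 15.2 cm.

≈ 15.2 cm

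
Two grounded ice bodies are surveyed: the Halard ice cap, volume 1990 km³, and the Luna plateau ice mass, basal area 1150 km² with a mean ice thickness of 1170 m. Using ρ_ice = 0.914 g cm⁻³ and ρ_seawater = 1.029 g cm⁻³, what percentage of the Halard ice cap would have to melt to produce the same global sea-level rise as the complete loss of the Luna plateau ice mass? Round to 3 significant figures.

≈ 67.6 %

Equal sea-level rise means equal mass of meltwater, i.e. equal mass of ice lost.
Ice mass of Luna: 1.230×10^15 kg; ice mass of Halard: 1.819×10^15 kg.
Fraction required = 1.230×10^15 / 1.819×10^15 = 0.676 → 67.6 %.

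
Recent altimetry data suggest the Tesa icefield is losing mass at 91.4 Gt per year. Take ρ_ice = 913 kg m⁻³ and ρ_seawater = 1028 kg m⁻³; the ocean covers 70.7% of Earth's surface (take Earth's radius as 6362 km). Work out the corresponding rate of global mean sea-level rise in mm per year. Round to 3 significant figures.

ρ_w = 1028 kg m⁻³. Annual water volume added = 91.4 Gt / ρ_w = 9.140×10^13 kg / 1028 kg m⁻³ = 8.891×10^10 m³.
Δh per year = 8.891×10^10 / 3.60×10^14 = 2.47×10^-4 m = 0.247 mm.

≈ 0.247 mm/yr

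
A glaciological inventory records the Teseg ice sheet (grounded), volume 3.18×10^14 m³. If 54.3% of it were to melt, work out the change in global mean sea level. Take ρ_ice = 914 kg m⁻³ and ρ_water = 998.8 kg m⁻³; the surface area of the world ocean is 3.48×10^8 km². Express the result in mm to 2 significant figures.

Teseg: 0.543 × 3.18×10^14 m³ × (914/998.8) = 1.580×10^14 m³ of water.
Spread over 3.48×10^14 m² of ocean, Δh = 1.580×10^14 / 3.48×10^14 = 0.454 m = 450 mm.

≈ 450 mm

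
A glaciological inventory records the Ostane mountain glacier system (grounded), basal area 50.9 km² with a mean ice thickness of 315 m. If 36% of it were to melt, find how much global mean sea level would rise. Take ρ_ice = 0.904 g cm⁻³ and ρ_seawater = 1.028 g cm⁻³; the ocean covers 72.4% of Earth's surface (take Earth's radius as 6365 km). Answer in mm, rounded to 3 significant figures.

Ostane: ice volume = 50.9 km² × 315 m = 16.03 km³; 0.36 × 16.03 × (904/1028) = 5.076 km³ of water.
Spread over 3.69×10^14 m² of ocean, Δh = 5.076×10^9 / 3.69×10^14 = 1.38×10^-5 m = 0.0138 mm.

≈ 0.0138 mm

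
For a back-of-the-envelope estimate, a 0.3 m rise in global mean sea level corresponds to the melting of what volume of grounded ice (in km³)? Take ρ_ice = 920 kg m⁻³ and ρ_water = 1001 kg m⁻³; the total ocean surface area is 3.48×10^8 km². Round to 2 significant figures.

Required water volume = Δh × A = 0.3 m × 3.48×10^14 m² = 1.044×10^14 m³ = 1.044×10^5 km³.
Ice volume = water volume × ρ_w/ρ_ice = 1.044×10^5 × 1001/920 = 1.1×10^5 km³.

≈ 1.1×10^5 km³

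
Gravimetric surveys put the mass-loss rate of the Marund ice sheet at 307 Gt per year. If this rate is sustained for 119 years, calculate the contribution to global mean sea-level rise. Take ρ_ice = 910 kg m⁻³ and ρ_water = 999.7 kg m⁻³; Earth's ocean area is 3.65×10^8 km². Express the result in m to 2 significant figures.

Total mass lost = 307 Gt/yr × 119 yr = 3.653×10^4 Gt = 3.653×10^16 kg.
ρ_w = 999.7 kg m⁻³, so water volume = 3.653×10^16 / 999.7 = 3.654×10^13 m³.
Δh = 3.654×10^13 / 3.65×10^14 = 0.100 m.

≈ 0.10 m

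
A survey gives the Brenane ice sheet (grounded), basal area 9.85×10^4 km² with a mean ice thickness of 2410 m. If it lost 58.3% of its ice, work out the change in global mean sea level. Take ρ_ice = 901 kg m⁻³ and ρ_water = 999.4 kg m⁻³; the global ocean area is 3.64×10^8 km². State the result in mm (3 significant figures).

≈ 343 mm

Brenane: ice volume = 9.85×10^4 km² × 2410 m = 2.374×10^5 km³; 0.583 × 2.374×10^5 × (901/999.4) = 1.248×10^5 km³ of water.
Spread over 3.64×10^14 m² of ocean, Δh = 1.248×10^14 / 3.64×10^14 = 0.343 m = 343 mm.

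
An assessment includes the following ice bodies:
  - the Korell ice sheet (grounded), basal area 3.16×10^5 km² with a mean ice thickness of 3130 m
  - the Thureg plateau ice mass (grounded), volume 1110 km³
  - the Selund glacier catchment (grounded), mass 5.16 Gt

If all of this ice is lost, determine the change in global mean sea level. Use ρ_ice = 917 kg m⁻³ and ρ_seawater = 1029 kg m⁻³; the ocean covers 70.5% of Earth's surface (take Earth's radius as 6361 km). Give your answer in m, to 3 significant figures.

≈ 2.46 m

Korell: ice volume = 3.16×10^5 km² × 3130 m = 9.891×10^5 km³; 9.891×10^5 × (917/1029) = 8.814×10^5 km³ of water.
Thureg: 1110 km³ × (917/1029) = 989.2 km³ of water.
Selund: 5.16 Gt = 5.160×10^12 kg; dividing by ρ_w = 1029 kg m⁻³ gives 5.015×10^9 m³ of water.
Total added water ≈ 8.824×10^14 m³ over 3.58×10^14 m² → Δh = 2.46 m.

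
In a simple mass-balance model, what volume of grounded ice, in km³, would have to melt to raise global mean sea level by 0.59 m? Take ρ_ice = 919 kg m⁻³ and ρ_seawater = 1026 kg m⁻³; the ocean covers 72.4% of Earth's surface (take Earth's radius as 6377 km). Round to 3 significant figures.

Required water volume = Δh × A = 0.59 m × 3.70×10^14 m² = 2.183×10^14 m³ = 2.183×10^5 km³.
Ice volume = water volume × ρ_w/ρ_ice = 2.183×10^5 × 1026/919 = 2.44×10^5 km³.

≈ 2.44×10^5 km³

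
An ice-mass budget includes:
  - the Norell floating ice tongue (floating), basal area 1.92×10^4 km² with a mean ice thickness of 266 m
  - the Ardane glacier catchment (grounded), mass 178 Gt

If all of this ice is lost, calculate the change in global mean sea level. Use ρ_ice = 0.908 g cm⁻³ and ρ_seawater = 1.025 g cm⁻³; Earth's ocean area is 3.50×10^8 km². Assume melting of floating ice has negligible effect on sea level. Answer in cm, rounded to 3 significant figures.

The Norell floating ice tongue is floating and already displaces its own weight of water, so its melt adds essentially nothing to sea level.
Ardane: 178 Gt = 1.780×10^14 kg; dividing by ρ_w = 1.025 g cm⁻³ = 1025 kg m⁻³ gives 1.737×10^11 m³ of water.
Total added water ≈ 1.737×10^11 m³ over 3.50×10^14 m² → Δh = 4.96×10^-4 m = 0.0496 cm.

≈ 0.0496 cm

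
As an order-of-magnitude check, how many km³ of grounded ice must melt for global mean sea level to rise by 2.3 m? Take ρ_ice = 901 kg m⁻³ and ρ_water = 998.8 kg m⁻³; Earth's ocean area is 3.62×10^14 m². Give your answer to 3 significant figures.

Required water volume = Δh × A = 2.3 m × 3.62×10^14 m² = 8.326×10^14 m³ = 8.326×10^5 km³.
Ice volume = water volume × ρ_w/ρ_ice = 8.326×10^5 × 998.8/901 = 9.23×10^5 km³.

≈ 9.23×10^5 km³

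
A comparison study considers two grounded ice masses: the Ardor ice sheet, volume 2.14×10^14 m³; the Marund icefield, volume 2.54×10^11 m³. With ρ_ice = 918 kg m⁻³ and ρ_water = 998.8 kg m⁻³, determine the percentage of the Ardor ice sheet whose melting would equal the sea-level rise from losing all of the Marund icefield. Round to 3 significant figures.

Equal sea-level rise means equal mass of meltwater, i.e. equal mass of ice lost.
Ice mass of Marund: 2.332×10^14 kg; ice mass of Ardor: 1.965×10^17 kg.
Fraction required = 2.332×10^14 / 1.965×10^17 = 1.19×10^-3 → 0.119 %.

≈ 0.119 %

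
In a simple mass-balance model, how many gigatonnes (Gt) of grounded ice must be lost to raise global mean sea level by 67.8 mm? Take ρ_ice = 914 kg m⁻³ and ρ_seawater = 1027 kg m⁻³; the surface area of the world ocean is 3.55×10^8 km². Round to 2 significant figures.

Required water volume = Δh × A = 0.0678 m × 3.55×10^14 m² = 2.407×10^13 m³.
ρ_w = 1027 kg m⁻³, so the mass of water = 2.407×10^13 m³ × 1027 kg m⁻³ = 2.472×10^16 kg = 2.5×10^4 Gt (and the same mass of ice, by conservation).

≈ 2.5×10^4 Gt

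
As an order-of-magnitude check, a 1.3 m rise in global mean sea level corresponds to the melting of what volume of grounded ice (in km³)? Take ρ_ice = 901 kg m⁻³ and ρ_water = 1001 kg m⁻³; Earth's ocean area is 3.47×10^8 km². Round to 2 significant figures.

Required water volume = Δh × A = 1.3 m × 3.47×10^14 m² = 4.511×10^14 m³ = 4.511×10^5 km³.
Ice volume = water volume × ρ_w/ρ_ice = 4.511×10^5 × 1001/901 = 5.0×10^5 km³.

≈ 5.0×10^5 km³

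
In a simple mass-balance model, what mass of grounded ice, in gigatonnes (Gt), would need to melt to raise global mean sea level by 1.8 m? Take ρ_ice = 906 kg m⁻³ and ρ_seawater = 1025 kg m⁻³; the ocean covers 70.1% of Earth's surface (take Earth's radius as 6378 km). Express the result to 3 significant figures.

≈ 6.61×10^5 Gt

Required water volume = Δh × A = 1.8 m × 3.58×10^14 m² = 6.450×10^14 m³.
ρ_w = 1025 kg m⁻³, so the mass of water = 6.450×10^14 m³ × 1025 kg m⁻³ = 6.611×10^17 kg = 6.61×10^5 Gt (and the same mass of ice, by conservation).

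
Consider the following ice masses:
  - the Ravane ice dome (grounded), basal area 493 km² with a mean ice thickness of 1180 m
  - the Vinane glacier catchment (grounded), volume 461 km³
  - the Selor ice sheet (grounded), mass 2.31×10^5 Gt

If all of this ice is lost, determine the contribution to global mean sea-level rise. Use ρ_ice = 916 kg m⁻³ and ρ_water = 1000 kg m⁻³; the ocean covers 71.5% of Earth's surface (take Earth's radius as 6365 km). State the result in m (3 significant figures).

≈ 0.637 m

Ravane: ice volume = 493 km² × 1180 m = 581.7 km³; 581.7 × (916/1000) = 532.9 km³ of water.
Vinane: 461 km³ × (916/1000) = 422.3 km³ of water.
Selor: 2.31×10^5 Gt = 2.310×10^17 kg; dividing by ρ_w = 1000 kg m⁻³ gives 2.310×10^14 m³ of water.
Total added water ≈ 2.320×10^14 m³ over 3.64×10^14 m² → Δh = 0.637 m.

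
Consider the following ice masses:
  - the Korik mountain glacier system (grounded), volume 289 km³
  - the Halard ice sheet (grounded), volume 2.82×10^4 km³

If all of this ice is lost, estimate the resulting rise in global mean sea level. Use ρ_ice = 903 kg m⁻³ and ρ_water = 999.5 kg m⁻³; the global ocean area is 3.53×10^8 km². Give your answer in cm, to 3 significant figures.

Korik: 289 km³ × (903/999.5) = 261.1 km³ of water.
Halard: 2.82×10^4 km³ × (903/999.5) = 2.548×10^4 km³ of water.
Total added water ≈ 2.574×10^13 m³ over 3.53×10^14 m² → Δh = 0.0729 m = 7.29 cm.

≈ 7.29 cm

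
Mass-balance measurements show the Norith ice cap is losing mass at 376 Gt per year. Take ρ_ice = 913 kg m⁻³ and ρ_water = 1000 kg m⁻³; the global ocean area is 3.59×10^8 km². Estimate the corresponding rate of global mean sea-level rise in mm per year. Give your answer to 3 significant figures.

≈ 1.05 mm/yr

ρ_w = 1000 kg m⁻³. Annual water volume added = 376 Gt / ρ_w = 3.760×10^14 kg / 1000 kg m⁻³ = 3.760×10^11 m³.
Δh per year = 3.760×10^11 / 3.59×10^14 = 1.05×10^-3 m = 1.05 mm.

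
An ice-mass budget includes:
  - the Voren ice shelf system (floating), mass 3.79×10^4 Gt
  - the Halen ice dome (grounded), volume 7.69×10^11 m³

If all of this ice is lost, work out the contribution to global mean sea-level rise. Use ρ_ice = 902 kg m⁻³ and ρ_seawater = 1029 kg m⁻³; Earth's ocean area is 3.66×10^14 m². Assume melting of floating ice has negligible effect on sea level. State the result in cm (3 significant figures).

The Voren ice shelf system is floating and already displaces its own weight of water, so its melt adds essentially nothing to sea level.
Halen: 7.69×10^11 m³ × (902/1029) = 6.741×10^11 m³ of water.
Total added water ≈ 6.741×10^11 m³ over 3.66×10^14 m² → Δh = 1.84×10^-3 m = 0.184 cm.

≈ 0.184 cm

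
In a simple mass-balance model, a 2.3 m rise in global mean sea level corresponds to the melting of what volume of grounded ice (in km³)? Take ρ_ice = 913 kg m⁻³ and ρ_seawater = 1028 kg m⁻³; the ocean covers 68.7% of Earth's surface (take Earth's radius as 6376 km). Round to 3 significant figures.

≈ 9.09×10^5 km³

Required water volume = Δh × A = 2.3 m × 3.51×10^14 m² = 8.072×10^14 m³ = 8.072×10^5 km³.
Ice volume = water volume × ρ_w/ρ_ice = 8.072×10^5 × 1028/913 = 9.09×10^5 km³.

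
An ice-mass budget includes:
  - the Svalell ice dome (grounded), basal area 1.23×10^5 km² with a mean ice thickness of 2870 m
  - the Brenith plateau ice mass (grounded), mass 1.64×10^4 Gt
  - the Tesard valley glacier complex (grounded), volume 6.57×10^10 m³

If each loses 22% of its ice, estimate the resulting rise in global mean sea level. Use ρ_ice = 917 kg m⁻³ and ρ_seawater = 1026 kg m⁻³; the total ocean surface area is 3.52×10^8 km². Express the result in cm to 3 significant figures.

Svalell: ice volume = 1.23×10^5 km² × 2870 m = 3.530×10^5 km³; 0.22 × 3.530×10^5 × (917/1026) = 6.941×10^4 km³ of water.
Brenith: 0.22 × 1.64×10^4 Gt = 3.608×10^15 kg; dividing by ρ_w = 1026 kg m⁻³ gives 3.517×10^12 m³ of water.
Tesard: 0.22 × 6.57×10^10 m³ × (917/1026) = 1.292×10^10 m³ of water.
Total added water ≈ 7.294×10^13 m³ over 3.52×10^14 m² → Δh = 0.207 m = 20.7 cm.

≈ 20.7 cm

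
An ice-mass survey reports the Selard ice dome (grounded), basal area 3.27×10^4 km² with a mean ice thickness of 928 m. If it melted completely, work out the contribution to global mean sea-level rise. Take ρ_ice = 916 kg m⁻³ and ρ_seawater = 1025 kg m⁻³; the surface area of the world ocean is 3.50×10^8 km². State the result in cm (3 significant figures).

Selard: ice volume = 3.27×10^4 km² × 928 m = 3.035×10^4 km³; 3.035×10^4 × (916/1025) = 2.712×10^4 km³ of water.
Spread over 3.50×10^14 m² of ocean, Δh = 2.712×10^13 / 3.50×10^14 = 0.0775 m = 7.75 cm.

≈ 7.75 cm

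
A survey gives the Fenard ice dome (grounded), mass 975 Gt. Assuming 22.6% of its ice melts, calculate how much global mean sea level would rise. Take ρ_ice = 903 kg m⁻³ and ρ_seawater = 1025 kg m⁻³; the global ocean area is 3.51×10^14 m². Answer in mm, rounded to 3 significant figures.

≈ 0.612 mm

Fenard: 0.226 × 975 Gt = 2.204×10^14 kg; dividing by ρ_w = 1025 kg m⁻³ gives 2.150×10^11 m³ of water.
Spread over 3.51×10^14 m² of ocean, Δh = 2.150×10^11 / 3.51×10^14 = 6.12×10^-4 m = 0.612 mm.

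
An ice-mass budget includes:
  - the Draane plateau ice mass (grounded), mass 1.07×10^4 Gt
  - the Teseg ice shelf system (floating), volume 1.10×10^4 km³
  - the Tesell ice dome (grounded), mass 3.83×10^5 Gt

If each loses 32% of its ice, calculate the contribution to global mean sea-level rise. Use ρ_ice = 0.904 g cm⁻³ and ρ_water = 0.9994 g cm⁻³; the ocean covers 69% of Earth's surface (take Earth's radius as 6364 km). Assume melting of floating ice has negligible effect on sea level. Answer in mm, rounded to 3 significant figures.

≈ 359 mm

Draane: 0.32 × 1.07×10^4 Gt = 3.424×10^15 kg; dividing by ρ_w = 0.9994 g cm⁻³ = 999.4 kg m⁻³ gives 3.426×10^12 m³ of water.
The Teseg ice shelf system is floating and already displaces its own weight of water, so its melt adds essentially nothing to sea level.
Tesell: 0.32 × 3.83×10^5 Gt = 1.226×10^17 kg; dividing by ρ_w = 999.4 kg m⁻³ gives 1.226×10^14 m³ of water.
Total added water ≈ 1.261×10^14 m³ over 3.51×10^14 m² → Δh = 0.359 m = 359 mm.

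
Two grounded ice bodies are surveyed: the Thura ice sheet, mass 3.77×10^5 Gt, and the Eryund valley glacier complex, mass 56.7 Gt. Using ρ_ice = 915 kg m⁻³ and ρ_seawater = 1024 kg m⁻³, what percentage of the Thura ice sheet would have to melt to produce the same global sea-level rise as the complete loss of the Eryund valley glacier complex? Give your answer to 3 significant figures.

Equal sea-level rise means equal mass of meltwater, i.e. equal mass of ice lost.
Ice mass of Eryund: 5.670×10^13 kg; ice mass of Thura: 3.770×10^17 kg.
Fraction required = 5.670×10^13 / 3.770×10^17 = 1.50×10^-4 → 0.0150 %.

≈ 0.0150 %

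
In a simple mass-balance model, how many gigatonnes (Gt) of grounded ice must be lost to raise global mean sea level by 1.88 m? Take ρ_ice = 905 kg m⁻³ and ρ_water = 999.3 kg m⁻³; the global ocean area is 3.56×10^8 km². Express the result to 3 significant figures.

≈ 6.69×10^5 Gt

Required water volume = Δh × A = 1.88 m × 3.56×10^14 m² = 6.693×10^14 m³.
ρ_w = 999.3 kg m⁻³, so the mass of water = 6.693×10^14 m³ × 999.3 kg m⁻³ = 6.688×10^17 kg = 6.69×10^5 Gt (and the same mass of ice, by conservation).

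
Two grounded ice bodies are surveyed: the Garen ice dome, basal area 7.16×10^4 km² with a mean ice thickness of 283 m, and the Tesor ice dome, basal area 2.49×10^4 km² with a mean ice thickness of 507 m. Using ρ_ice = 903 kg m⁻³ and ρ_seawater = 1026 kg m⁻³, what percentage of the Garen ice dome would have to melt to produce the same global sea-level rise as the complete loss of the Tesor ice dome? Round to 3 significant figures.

≈ 62.3 %

Equal sea-level rise means equal mass of meltwater, i.e. equal mass of ice lost.
Ice mass of Tesor: 1.140×10^16 kg; ice mass of Garen: 1.830×10^16 kg.
Fraction required = 1.140×10^16 / 1.830×10^16 = 0.623 → 62.3 %.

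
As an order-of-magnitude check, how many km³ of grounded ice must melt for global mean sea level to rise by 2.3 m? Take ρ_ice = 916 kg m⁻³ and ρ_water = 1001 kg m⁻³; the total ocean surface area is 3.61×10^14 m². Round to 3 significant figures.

Required water volume = Δh × A = 2.3 m × 3.61×10^14 m² = 8.303×10^14 m³ = 8.303×10^5 km³.
Ice volume = water volume × ρ_w/ρ_ice = 8.303×10^5 × 1001/916 = 9.07×10^5 km³.

≈ 9.07×10^5 km³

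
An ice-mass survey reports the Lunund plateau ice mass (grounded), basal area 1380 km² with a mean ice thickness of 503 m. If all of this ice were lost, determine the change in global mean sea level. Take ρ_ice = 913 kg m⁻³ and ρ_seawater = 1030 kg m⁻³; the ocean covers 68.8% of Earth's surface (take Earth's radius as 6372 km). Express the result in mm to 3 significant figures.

≈ 1.75 mm

Lunund: ice volume = 1380 km² × 503 m = 694.1 km³; 694.1 × (913/1030) = 615.3 km³ of water.
Spread over 3.51×10^14 m² of ocean, Δh = 6.153×10^11 / 3.51×10^14 = 1.75×10^-3 m = 1.75 mm.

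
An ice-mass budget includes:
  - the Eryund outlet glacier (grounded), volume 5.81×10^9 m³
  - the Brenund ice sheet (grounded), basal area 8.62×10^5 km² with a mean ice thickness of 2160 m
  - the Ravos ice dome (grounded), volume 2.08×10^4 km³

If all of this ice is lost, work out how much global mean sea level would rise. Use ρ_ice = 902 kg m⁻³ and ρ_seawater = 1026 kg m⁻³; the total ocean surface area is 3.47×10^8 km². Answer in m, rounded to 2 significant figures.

≈ 4.8 m

Eryund: 5.81×10^9 m³ × (902/1026) = 5.108×10^9 m³ of water.
Brenund: ice volume = 8.62×10^5 km² × 2160 m = 1.862×10^6 km³; 1.862×10^6 × (902/1026) = 1.637×10^6 km³ of water.
Ravos: 2.08×10^4 km³ × (902/1026) = 1.829×10^4 km³ of water.
Total added water ≈ 1.655×10^15 m³ over 3.47×10^14 m² → Δh = 4.77 m.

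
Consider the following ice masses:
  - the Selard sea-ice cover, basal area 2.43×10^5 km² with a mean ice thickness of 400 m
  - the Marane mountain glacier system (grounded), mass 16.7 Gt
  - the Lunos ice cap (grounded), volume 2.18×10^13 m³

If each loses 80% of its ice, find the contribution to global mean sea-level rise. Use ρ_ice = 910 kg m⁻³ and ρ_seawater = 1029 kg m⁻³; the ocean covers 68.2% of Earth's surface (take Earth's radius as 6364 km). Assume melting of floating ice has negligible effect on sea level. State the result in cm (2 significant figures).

≈ 4.4 cm

The Selard sea-ice cover is floating and already displaces its own weight of water, so its melt adds essentially nothing to sea level.
Marane: 0.8 × 16.7 Gt = 1.336×10^13 kg; dividing by ρ_w = 1029 kg m⁻³ gives 1.298×10^10 m³ of water.
Lunos: 0.8 × 2.18×10^13 m³ × (910/1029) = 1.542×10^13 m³ of water.
Total added water ≈ 1.544×10^13 m³ over 3.47×10^14 m² → Δh = 0.0445 m = 4.4 cm.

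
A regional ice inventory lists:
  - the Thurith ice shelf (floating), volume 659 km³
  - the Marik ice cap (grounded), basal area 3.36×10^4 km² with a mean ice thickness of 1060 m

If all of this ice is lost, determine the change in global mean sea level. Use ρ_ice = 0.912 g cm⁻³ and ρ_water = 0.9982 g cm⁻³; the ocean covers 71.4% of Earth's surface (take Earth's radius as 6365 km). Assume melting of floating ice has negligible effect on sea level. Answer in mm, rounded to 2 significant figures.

≈ 90 mm

The Thurith ice shelf is floating and already displaces its own weight of water, so its melt adds essentially nothing to sea level.
Marik: ice volume = 3.36×10^4 km² × 1060 m = 3.562×10^4 km³; 3.562×10^4 × (912/998.2) = 3.254×10^4 km³ of water.
Total added water ≈ 3.254×10^13 m³ over 3.64×10^14 m² → Δh = 0.0895 m = 90 mm.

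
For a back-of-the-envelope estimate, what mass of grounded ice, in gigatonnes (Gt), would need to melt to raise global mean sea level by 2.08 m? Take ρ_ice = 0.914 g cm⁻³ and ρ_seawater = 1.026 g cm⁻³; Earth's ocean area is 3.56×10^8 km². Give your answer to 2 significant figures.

Required water volume = Δh × A = 2.08 m × 3.56×10^14 m² = 7.405×10^14 m³.
ρ_w = 1.026 g cm⁻³ = 1026 kg m⁻³, so the mass of water = 7.405×10^14 m³ × 1026 kg m⁻³ = 7.597×10^17 kg = 7.6×10^5 Gt (and the same mass of ice, by conservation).

≈ 7.6×10^5 Gt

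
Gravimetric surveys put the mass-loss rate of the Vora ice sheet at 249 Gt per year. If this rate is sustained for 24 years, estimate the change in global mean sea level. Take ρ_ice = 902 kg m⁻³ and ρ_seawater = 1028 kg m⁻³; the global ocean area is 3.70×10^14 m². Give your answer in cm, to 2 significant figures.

Total mass lost = 249 Gt/yr × 24 yr = 5976 Gt = 5.976×10^15 kg.
ρ_w = 1028 kg m⁻³, so water volume = 5.976×10^15 / 1028 = 5.813×10^12 m³.
Δh = 5.813×10^12 / 3.70×10^14 = 0.0157 m = 1.6 cm.

≈ 1.6 cm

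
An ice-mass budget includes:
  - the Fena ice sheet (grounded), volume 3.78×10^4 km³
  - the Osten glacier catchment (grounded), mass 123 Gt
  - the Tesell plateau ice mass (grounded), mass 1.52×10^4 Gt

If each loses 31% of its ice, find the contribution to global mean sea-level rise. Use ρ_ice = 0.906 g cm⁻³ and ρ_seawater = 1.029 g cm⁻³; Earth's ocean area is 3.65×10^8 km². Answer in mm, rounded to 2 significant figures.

≈ 41 mm

Fena: 0.31 × 3.78×10^4 km³ × (906/1029) = 1.032×10^4 km³ of water.
Osten: 0.31 × 123 Gt = 3.813×10^13 kg; dividing by ρ_w = 1.029 g cm⁻³ = 1029 kg m⁻³ gives 3.706×10^10 m³ of water.
Tesell: 0.31 × 1.52×10^4 Gt = 4.712×10^15 kg; dividing by ρ_w = 1029 kg m⁻³ gives 4.579×10^12 m³ of water.
Total added water ≈ 1.493×10^13 m³ over 3.65×10^14 m² → Δh = 0.0409 m = 41 mm.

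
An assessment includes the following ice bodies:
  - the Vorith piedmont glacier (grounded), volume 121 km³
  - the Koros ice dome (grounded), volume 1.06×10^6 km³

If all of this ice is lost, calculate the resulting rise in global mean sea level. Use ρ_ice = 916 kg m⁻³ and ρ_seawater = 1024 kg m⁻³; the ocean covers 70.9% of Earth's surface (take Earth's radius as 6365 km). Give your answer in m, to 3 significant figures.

Vorith: 121 km³ × (916/1024) = 108.2 km³ of water.
Koros: 1.06×10^6 km³ × (916/1024) = 9.482×10^5 km³ of water.
Total added water ≈ 9.483×10^14 m³ over 3.61×10^14 m² → Δh = 2.63 m.

≈ 2.63 m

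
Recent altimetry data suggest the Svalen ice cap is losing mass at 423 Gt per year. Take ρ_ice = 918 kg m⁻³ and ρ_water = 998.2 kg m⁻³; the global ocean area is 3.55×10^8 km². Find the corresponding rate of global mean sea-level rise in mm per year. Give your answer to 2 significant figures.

ρ_w = 998.2 kg m⁻³. Annual water volume added = 423 Gt / ρ_w = 4.230×10^14 kg / 998.2 kg m⁻³ = 4.238×10^11 m³.
Δh per year = 4.238×10^11 / 3.55×10^14 = 1.19×10^-3 m = 1.2 mm.

≈ 1.2 mm/yr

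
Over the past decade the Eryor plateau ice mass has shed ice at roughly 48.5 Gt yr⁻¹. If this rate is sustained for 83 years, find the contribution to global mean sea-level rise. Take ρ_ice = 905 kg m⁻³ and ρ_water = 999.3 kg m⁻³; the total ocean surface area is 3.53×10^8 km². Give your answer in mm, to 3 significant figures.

≈ 11.4 mm

Total mass lost = 48.5 Gt/yr × 83 yr = 4026 Gt = 4.026×10^15 kg.
ρ_w = 999.3 kg m⁻³, so water volume = 4.026×10^15 / 999.3 = 4.028×10^12 m³.
Δh = 4.028×10^12 / 3.53×10^14 = 0.0114 m = 11.4 mm.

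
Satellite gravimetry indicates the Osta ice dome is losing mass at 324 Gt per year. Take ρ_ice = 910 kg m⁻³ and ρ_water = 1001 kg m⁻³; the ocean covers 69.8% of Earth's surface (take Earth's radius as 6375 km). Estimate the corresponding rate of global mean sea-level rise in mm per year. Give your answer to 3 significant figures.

≈ 0.908 mm/yr

ρ_w = 1001 kg m⁻³. Annual water volume added = 324 Gt / ρ_w = 3.240×10^14 kg / 1001 kg m⁻³ = 3.237×10^11 m³.
Δh per year = 3.237×10^11 / 3.56×10^14 = 9.08×10^-4 m = 0.908 mm.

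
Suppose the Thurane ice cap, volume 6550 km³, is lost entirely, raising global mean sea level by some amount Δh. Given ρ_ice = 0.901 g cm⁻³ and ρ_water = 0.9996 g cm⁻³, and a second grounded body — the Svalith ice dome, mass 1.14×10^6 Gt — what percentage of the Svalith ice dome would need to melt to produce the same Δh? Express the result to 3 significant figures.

≈ 0.518 %

Equal sea-level rise means equal mass of meltwater, i.e. equal mass of ice lost.
Ice mass of Thurane: 5.902×10^15 kg; ice mass of Svalith: 1.140×10^18 kg.
Fraction required = 5.902×10^15 / 1.140×10^18 = 5.18×10^-3 → 0.518 %.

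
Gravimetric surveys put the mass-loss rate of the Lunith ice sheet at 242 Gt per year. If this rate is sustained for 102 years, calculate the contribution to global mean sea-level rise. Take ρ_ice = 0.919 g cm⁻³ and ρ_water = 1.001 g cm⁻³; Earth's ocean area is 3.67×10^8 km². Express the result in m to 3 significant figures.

Total mass lost = 242 Gt/yr × 102 yr = 2.468×10^4 Gt = 2.468×10^16 kg.
ρ_w = 1.001 g cm⁻³ = 1001 kg m⁻³, so water volume = 2.468×10^16 / 1001 = 2.466×10^13 m³.
Δh = 2.466×10^13 / 3.67×10^14 = 0.0672 m.

≈ 0.0672 m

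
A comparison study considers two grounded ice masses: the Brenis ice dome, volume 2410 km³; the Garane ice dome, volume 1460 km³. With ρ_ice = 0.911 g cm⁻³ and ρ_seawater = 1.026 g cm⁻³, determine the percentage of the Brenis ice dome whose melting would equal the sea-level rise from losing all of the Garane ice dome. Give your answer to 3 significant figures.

≈ 60.6 %

Equal sea-level rise means equal mass of meltwater, i.e. equal mass of ice lost.
Ice mass of Garane: 1.330×10^15 kg; ice mass of Brenis: 2.196×10^15 kg.
Fraction required = 1.330×10^15 / 2.196×10^15 = 0.606 → 60.6 %.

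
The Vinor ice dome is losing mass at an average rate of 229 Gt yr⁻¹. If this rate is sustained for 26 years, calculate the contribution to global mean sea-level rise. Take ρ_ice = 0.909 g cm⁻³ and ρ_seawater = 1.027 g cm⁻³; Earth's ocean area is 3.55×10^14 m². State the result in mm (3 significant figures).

≈ 16.3 mm

Total mass lost = 229 Gt/yr × 26 yr = 5954 Gt = 5.954×10^15 kg.
ρ_w = 1.027 g cm⁻³ = 1027 kg m⁻³, so water volume = 5.954×10^15 / 1027 = 5.797×10^12 m³.
Δh = 5.797×10^12 / 3.55×10^14 = 0.0163 m = 16.3 mm.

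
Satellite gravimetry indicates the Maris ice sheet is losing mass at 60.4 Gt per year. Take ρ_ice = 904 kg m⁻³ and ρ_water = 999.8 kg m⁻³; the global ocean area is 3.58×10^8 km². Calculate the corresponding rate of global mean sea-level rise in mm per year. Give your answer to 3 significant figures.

≈ 0.169 mm/yr

ρ_w = 999.8 kg m⁻³. Annual water volume added = 60.4 Gt / ρ_w = 6.040×10^13 kg / 999.8 kg m⁻³ = 6.041×10^10 m³.
Δh per year = 6.041×10^10 / 3.58×10^14 = 1.69×10^-4 m = 0.169 mm.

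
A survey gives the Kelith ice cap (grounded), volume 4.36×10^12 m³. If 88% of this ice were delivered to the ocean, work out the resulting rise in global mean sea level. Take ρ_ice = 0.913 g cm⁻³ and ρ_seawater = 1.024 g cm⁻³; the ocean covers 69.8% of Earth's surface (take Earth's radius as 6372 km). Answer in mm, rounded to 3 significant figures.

Kelith: 0.88 × 4.36×10^12 m³ × (913/1024) = 3.421×10^12 m³ of water.
Spread over 3.56×10^14 m² of ocean, Δh = 3.421×10^12 / 3.56×10^14 = 9.61×10^-3 m = 9.61 mm.

≈ 9.61 mm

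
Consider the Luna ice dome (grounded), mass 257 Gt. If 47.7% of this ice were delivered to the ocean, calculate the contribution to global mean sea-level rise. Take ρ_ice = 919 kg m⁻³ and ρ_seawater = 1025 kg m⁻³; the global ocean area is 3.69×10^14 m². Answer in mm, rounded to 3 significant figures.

≈ 0.324 mm

Luna: 0.477 × 257 Gt = 1.226×10^14 kg; dividing by ρ_w = 1025 kg m⁻³ gives 1.196×10^11 m³ of water.
Spread over 3.69×10^14 m² of ocean, Δh = 1.196×10^11 / 3.69×10^14 = 3.24×10^-4 m = 0.324 mm.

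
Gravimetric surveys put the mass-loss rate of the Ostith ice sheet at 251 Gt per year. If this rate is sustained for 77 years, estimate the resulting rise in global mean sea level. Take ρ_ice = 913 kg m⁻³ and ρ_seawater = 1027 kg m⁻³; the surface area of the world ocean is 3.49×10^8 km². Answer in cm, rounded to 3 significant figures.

≈ 5.39 cm

Total mass lost = 251 Gt/yr × 77 yr = 1.933×10^4 Gt = 1.933×10^16 kg.
ρ_w = 1027 kg m⁻³, so water volume = 1.933×10^16 / 1027 = 1.882×10^13 m³.
Δh = 1.882×10^13 / 3.49×10^14 = 0.0539 m = 5.39 cm.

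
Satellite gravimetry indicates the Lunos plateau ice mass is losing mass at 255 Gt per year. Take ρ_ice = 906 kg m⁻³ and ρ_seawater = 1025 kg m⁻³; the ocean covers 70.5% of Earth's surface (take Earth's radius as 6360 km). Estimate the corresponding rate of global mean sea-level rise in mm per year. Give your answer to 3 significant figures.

ρ_w = 1025 kg m⁻³. Annual water volume added = 255 Gt / ρ_w = 2.550×10^14 kg / 1025 kg m⁻³ = 2.488×10^11 m³.
Δh per year = 2.488×10^11 / 3.58×10^14 = 6.94×10^-4 m = 0.694 mm.

≈ 0.694 mm/yr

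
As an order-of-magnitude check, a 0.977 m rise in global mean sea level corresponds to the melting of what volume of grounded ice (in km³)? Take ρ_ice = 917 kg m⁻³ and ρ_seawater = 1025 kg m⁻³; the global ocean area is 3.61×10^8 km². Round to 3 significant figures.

Required water volume = Δh × A = 0.977 m × 3.61×10^14 m² = 3.527×10^14 m³ = 3.527×10^5 km³.
Ice volume = water volume × ρ_w/ρ_ice = 3.527×10^5 × 1025/917 = 3.94×10^5 km³.

≈ 3.94×10^5 km³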